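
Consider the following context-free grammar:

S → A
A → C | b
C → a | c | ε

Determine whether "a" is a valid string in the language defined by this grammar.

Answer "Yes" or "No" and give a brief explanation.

Yes - a valid derivation exists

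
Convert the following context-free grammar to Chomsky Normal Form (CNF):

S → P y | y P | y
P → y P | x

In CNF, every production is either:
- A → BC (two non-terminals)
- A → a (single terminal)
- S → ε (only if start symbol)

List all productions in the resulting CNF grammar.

TY → y; S → y; P → x; S → P TY; S → TY P; P → TY P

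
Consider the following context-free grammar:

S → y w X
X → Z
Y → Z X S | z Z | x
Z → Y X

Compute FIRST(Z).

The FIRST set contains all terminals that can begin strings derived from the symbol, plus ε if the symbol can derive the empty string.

We compute FIRST(Z) using the standard algorithm.
FIRST(S) = {y}
FIRST(X) = {x, z}
FIRST(Y) = {x, z}
FIRST(Z) = {x, z}
Therefore, FIRST(Z) = {x, z}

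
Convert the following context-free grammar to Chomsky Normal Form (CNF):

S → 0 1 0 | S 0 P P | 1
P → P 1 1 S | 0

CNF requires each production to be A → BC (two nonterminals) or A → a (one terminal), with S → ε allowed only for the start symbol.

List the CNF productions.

T0 → 0; T1 → 1; S → 1; P → 0; S → T0 X0; X0 → T1 T0; S → S X1; X1 → T0 X2; X2 → P P; P → P X3; X3 → T1 X4; X4 → T1 S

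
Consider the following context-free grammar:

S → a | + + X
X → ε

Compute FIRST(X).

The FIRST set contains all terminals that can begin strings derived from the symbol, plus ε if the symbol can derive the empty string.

We compute FIRST(X) using the standard algorithm.
FIRST(S) = {+, a}
FIRST(X) = {ε}
Therefore, FIRST(X) = {ε}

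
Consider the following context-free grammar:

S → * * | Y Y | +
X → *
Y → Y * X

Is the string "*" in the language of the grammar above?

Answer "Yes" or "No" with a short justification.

No - no valid derivation exists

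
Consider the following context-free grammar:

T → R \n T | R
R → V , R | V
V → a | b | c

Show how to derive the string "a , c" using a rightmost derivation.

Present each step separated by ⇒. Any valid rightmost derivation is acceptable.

T ⇒ R ⇒ V , R ⇒ V , V ⇒ V , c ⇒ a , c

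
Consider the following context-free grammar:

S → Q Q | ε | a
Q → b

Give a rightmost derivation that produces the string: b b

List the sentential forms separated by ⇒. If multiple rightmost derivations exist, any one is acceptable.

S ⇒ Q Q ⇒ Q b ⇒ b b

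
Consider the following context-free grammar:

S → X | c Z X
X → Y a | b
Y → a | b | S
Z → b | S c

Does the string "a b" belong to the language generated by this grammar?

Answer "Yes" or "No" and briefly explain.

No - no valid derivation exists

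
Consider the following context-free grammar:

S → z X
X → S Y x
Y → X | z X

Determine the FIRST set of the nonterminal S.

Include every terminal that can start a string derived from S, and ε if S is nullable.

We compute FIRST(S) using the standard algorithm.
FIRST(S) = {z}
FIRST(X) = {z}
FIRST(Y) = {z}
Therefore, FIRST(S) = {z}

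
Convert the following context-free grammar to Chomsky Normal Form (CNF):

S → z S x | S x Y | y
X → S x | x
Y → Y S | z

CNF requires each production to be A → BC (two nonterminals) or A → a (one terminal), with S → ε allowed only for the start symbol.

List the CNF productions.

TZ → z; TX → x; S → y; X → x; Y → z; S → TZ X0; X0 → S TX; S → S X1; X1 → TX Y; X → S TX; Y → Y S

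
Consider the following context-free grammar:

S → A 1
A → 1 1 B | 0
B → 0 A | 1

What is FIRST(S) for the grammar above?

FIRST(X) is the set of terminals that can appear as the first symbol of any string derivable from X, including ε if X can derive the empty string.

We compute FIRST(S) using the standard algorithm.
FIRST(A) = {0, 1}
FIRST(B) = {0, 1}
FIRST(S) = {0, 1}
Therefore, FIRST(S) = {0, 1}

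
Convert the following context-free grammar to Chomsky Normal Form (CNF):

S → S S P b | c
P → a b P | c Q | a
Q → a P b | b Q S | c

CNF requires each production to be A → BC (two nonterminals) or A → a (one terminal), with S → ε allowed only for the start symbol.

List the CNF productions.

TB → b; S → c; TA → a; TC → c; P → a; Q → c; S → S X0; X0 → S X1; X1 → P TB; P → TA X2; X2 → TB P; P → TC Q; Q → TA X3; X3 → P TB; Q → TB X4; X4 → Q S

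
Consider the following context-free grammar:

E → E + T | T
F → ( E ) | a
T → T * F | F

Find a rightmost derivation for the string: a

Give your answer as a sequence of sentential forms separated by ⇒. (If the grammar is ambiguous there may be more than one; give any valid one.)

E ⇒ T ⇒ F ⇒ a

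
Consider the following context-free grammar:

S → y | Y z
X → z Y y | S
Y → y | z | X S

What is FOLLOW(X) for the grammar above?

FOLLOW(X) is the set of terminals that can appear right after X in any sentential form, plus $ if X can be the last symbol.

We compute FOLLOW(X) using the standard algorithm.
FOLLOW(S) starts with {$}.
FIRST(S) = {y, z}
FIRST(X) = {y, z}
FIRST(Y) = {y, z}
FOLLOW(S) = {$, y, z}
FOLLOW(X) = {y, z}
FOLLOW(Y) = {y, z}
Therefore, FOLLOW(X) = {y, z}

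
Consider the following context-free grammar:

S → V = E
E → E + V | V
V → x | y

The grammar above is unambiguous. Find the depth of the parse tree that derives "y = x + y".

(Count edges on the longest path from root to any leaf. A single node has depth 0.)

4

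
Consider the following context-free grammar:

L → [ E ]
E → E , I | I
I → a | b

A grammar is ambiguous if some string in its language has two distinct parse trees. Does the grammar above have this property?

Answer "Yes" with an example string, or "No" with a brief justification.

No - the grammar is unambiguous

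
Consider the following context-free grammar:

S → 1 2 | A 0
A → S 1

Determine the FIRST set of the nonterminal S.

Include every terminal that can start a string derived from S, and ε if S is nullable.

We compute FIRST(S) using the standard algorithm.
FIRST(A) = {1}
FIRST(S) = {1}
Therefore, FIRST(S) = {1}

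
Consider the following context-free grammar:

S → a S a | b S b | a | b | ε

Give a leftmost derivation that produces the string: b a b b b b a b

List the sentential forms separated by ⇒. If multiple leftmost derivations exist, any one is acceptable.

S ⇒ b S b ⇒ b a S a b ⇒ b a b S b a b ⇒ b a b b S b b a b ⇒ b a b b b b a b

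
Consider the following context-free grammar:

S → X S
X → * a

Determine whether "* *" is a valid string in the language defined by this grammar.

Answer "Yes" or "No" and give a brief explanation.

No - no valid derivation exists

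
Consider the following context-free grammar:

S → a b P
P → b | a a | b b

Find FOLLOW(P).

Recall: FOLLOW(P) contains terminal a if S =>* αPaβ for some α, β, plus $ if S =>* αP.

We compute FOLLOW(P) using the standard algorithm.
FOLLOW(S) starts with {$}.
FIRST(P) = {a, b}
FIRST(S) = {a}
FOLLOW(P) = {$}
FOLLOW(S) = {$}
Therefore, FOLLOW(P) = {$}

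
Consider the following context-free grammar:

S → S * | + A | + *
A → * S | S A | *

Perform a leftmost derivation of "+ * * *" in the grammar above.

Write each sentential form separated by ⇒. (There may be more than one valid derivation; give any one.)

S ⇒ S * ⇒ S * * ⇒ + * * *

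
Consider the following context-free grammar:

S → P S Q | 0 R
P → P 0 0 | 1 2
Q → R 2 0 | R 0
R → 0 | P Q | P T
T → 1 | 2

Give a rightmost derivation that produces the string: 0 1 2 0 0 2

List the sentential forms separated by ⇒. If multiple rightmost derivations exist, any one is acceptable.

S ⇒ 0 R ⇒ 0 P T ⇒ 0 P 2 ⇒ 0 P 0 0 2 ⇒ 0 1 2 0 0 2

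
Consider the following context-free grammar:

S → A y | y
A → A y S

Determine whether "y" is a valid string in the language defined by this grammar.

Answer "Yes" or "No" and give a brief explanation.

Yes - a valid derivation exists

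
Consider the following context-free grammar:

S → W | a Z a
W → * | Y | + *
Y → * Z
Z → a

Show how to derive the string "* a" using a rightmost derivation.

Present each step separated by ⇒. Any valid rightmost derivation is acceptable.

S ⇒ W ⇒ Y ⇒ * Z ⇒ * a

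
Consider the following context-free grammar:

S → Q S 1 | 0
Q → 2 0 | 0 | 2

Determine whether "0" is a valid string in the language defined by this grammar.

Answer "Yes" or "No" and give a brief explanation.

Yes - a valid derivation exists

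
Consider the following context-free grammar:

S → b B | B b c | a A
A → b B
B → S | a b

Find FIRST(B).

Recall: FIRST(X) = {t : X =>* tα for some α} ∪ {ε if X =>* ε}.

We compute FIRST(B) using the standard algorithm.
FIRST(A) = {b}
FIRST(B) = {a, b}
FIRST(S) = {a, b}
Therefore, FIRST(B) = {a, b}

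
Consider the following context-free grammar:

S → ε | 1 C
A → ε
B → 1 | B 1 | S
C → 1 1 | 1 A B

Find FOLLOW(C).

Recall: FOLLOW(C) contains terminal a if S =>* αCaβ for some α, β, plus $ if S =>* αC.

We compute FOLLOW(C) using the standard algorithm.
FOLLOW(S) starts with {$}.
FIRST(A) = {ε}
FIRST(B) = {1, ε}
FIRST(C) = {1}
FIRST(S) = {1, ε}
FOLLOW(A) = {$, 1}
FOLLOW(B) = {$, 1}
FOLLOW(C) = {$, 1}
FOLLOW(S) = {$, 1}
Therefore, FOLLOW(C) = {$, 1}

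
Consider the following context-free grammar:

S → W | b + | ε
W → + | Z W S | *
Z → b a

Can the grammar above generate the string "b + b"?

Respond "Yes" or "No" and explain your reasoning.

No - no valid derivation exists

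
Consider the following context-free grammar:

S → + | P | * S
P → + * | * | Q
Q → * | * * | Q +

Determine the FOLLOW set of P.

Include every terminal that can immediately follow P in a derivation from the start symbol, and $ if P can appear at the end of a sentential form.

We compute FOLLOW(P) using the standard algorithm.
FOLLOW(S) starts with {$}.
FIRST(P) = {*, +}
FIRST(Q) = {*}
FIRST(S) = {*, +}
FOLLOW(P) = {$}
FOLLOW(Q) = {$, +}
FOLLOW(S) = {$}
Therefore, FOLLOW(P) = {$}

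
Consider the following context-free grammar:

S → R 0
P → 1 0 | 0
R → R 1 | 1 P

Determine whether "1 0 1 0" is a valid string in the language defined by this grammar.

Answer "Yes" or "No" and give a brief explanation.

Yes - a valid derivation exists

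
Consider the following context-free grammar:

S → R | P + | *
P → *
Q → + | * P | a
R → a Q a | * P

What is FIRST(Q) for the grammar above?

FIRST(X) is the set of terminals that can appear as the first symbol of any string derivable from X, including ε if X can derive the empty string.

We compute FIRST(Q) using the standard algorithm.
FIRST(P) = {*}
FIRST(Q) = {*, +, a}
FIRST(R) = {*, a}
FIRST(S) = {*, a}
Therefore, FIRST(Q) = {*, +, a}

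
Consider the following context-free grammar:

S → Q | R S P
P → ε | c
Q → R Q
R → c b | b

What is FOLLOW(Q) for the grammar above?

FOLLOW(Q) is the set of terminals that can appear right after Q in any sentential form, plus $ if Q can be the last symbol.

We compute FOLLOW(Q) using the standard algorithm.
FOLLOW(S) starts with {$}.
FIRST(P) = {c, ε}
FIRST(Q) = {b, c}
FIRST(R) = {b, c}
FIRST(S) = {b, c}
FOLLOW(P) = {$, c}
FOLLOW(Q) = {$, c}
FOLLOW(R) = {b, c}
FOLLOW(S) = {$, c}
Therefore, FOLLOW(Q) = {$, c}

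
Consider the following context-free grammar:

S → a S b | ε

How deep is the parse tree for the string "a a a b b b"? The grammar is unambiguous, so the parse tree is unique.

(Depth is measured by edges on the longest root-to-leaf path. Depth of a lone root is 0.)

4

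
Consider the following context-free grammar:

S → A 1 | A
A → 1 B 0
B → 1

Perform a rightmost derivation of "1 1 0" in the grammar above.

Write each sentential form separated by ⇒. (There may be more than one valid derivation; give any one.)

S ⇒ A ⇒ 1 B 0 ⇒ 1 1 0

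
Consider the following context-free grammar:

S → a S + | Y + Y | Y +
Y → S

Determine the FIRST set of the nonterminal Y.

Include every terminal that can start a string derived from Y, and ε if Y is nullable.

We compute FIRST(Y) using the standard algorithm.
FIRST(S) = {a}
FIRST(Y) = {a}
Therefore, FIRST(Y) = {a}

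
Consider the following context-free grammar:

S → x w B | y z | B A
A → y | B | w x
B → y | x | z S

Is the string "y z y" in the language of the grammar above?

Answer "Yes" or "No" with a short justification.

No - no valid derivation exists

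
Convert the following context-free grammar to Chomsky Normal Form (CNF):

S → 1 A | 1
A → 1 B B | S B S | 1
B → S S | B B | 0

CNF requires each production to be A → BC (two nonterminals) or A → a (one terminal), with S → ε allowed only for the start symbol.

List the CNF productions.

T1 → 1; S → 1; A → 1; B → 0; S → T1 A; A → T1 X0; X0 → B B; A → S X1; X1 → B S; B → S S; B → B B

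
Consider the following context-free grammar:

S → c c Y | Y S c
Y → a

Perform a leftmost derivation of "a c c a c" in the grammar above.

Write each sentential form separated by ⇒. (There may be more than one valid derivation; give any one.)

S ⇒ Y S c ⇒ a S c ⇒ a c c Y c ⇒ a c c a c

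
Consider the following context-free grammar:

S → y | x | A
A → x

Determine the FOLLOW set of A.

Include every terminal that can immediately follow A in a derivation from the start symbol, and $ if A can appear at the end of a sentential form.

We compute FOLLOW(A) using the standard algorithm.
FOLLOW(S) starts with {$}.
FIRST(A) = {x}
FIRST(S) = {x, y}
FOLLOW(A) = {$}
FOLLOW(S) = {$}
Therefore, FOLLOW(A) = {$}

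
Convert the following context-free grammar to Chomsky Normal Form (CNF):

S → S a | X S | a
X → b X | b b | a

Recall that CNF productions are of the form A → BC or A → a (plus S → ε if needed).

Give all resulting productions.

TA → a; S → a; TB → b; X → a; S → S TA; S → X S; X → TB X; X → TB TB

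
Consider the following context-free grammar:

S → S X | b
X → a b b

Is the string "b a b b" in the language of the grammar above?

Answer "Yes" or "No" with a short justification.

Yes - a valid derivation exists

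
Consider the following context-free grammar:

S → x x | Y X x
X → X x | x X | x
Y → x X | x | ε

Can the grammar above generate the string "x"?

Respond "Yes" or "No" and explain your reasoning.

No - no valid derivation exists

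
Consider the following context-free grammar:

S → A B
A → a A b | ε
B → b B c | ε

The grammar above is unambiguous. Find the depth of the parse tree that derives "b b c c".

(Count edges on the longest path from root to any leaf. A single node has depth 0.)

4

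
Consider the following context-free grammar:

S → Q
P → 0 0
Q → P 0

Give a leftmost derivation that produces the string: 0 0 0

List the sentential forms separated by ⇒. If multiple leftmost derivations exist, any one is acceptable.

S ⇒ Q ⇒ P 0 ⇒ 0 0 0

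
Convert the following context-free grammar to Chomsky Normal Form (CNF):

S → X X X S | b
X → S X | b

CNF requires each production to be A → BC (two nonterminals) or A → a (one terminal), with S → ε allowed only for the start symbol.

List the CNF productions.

S → b; X → b; S → X X0; X0 → X X1; X1 → X S; X → S X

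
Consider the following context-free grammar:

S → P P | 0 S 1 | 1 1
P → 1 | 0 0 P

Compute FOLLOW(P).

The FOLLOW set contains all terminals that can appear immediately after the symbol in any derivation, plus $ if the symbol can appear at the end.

We compute FOLLOW(P) using the standard algorithm.
FOLLOW(S) starts with {$}.
FIRST(P) = {0, 1}
FIRST(S) = {0, 1}
FOLLOW(P) = {$, 0, 1}
FOLLOW(S) = {$, 1}
Therefore, FOLLOW(P) = {$, 0, 1}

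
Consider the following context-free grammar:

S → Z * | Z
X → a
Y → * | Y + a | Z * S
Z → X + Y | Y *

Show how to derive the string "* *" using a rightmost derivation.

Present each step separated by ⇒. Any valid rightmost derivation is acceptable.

S ⇒ Z ⇒ Y * ⇒ * *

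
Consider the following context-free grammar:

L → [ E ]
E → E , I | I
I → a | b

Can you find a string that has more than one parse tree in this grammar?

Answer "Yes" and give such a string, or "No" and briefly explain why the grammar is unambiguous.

No - the grammar is unambiguous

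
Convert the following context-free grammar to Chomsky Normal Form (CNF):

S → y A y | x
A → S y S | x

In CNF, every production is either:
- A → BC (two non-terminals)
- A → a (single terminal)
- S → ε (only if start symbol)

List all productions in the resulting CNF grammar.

TY → y; S → x; A → x; S → TY X0; X0 → A TY; A → S X1; X1 → TY S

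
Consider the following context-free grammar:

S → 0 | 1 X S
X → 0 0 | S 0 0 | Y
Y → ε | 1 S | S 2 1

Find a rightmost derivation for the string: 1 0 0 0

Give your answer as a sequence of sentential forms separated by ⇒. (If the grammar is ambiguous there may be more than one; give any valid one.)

S ⇒ 1 X S ⇒ 1 X 0 ⇒ 1 0 0 0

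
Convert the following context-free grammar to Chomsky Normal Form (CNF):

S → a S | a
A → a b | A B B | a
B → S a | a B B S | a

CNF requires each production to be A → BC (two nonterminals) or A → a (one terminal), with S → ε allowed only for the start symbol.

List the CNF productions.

TA → a; S → a; TB → b; A → a; B → a; S → TA S; A → TA TB; A → A X0; X0 → B B; B → S TA; B → TA X1; X1 → B X2; X2 → B S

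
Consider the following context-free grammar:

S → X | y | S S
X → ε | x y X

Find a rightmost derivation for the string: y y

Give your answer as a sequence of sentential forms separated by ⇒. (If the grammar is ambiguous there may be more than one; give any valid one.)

S ⇒ S S ⇒ S y ⇒ y y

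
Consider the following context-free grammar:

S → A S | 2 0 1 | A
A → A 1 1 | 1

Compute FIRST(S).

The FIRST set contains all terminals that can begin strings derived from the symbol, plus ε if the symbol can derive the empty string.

We compute FIRST(S) using the standard algorithm.
FIRST(A) = {1}
FIRST(S) = {1, 2}
Therefore, FIRST(S) = {1, 2}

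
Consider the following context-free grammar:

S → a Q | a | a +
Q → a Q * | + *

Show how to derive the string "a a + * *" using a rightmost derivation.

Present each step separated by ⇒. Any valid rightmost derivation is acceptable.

S ⇒ a Q ⇒ a a Q * ⇒ a a + * *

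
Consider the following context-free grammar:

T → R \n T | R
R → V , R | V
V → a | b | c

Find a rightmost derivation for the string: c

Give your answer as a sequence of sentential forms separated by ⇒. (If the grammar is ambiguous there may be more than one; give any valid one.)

T ⇒ R ⇒ V ⇒ c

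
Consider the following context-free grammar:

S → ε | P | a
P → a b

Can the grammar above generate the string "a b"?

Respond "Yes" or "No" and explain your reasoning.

Yes - a valid derivation exists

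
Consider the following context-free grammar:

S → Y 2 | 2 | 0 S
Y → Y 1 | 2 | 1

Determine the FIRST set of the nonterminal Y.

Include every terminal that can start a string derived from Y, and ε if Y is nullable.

We compute FIRST(Y) using the standard algorithm.
FIRST(S) = {0, 1, 2}
FIRST(Y) = {1, 2}
Therefore, FIRST(Y) = {1, 2}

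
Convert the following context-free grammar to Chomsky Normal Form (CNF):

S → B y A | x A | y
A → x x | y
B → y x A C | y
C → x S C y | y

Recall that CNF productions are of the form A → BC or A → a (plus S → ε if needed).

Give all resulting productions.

TY → y; TX → x; S → y; A → y; B → y; C → y; S → B X0; X0 → TY A; S → TX A; A → TX TX; B → TY X1; X1 → TX X2; X2 → A C; C → TX X3; X3 → S X4; X4 → C TY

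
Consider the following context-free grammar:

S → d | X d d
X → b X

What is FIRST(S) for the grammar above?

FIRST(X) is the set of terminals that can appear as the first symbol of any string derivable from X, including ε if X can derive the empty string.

We compute FIRST(S) using the standard algorithm.
FIRST(S) = {b, d}
FIRST(X) = {b}
Therefore, FIRST(S) = {b, d}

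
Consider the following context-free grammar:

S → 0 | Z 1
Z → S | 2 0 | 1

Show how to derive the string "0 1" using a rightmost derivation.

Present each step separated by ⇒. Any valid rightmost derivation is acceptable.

S ⇒ Z 1 ⇒ S 1 ⇒ 0 1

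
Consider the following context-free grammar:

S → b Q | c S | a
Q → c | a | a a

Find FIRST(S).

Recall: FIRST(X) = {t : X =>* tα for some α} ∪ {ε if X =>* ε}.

We compute FIRST(S) using the standard algorithm.
FIRST(Q) = {a, c}
FIRST(S) = {a, b, c}
Therefore, FIRST(S) = {a, b, c}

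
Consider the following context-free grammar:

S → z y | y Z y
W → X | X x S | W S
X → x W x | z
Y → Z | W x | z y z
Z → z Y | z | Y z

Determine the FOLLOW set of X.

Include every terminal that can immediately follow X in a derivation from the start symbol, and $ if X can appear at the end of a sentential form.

We compute FOLLOW(X) using the standard algorithm.
FOLLOW(S) starts with {$}.
FIRST(S) = {y, z}
FIRST(W) = {x, z}
FIRST(X) = {x, z}
FIRST(Y) = {x, z}
FIRST(Z) = {x, z}
FOLLOW(S) = {$, x, y, z}
FOLLOW(W) = {x, y, z}
FOLLOW(X) = {x, y, z}
FOLLOW(Y) = {y, z}
FOLLOW(Z) = {y, z}
Therefore, FOLLOW(X) = {x, y, z}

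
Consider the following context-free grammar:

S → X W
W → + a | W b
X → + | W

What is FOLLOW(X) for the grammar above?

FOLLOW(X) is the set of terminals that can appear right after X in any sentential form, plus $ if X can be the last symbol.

We compute FOLLOW(X) using the standard algorithm.
FOLLOW(S) starts with {$}.
FIRST(S) = {+}
FIRST(W) = {+}
FIRST(X) = {+}
FOLLOW(S) = {$}
FOLLOW(W) = {$, +, b}
FOLLOW(X) = {+}
Therefore, FOLLOW(X) = {+}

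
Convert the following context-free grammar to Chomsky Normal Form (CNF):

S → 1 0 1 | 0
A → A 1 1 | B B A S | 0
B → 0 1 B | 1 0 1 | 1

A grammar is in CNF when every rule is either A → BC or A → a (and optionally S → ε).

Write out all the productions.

T1 → 1; T0 → 0; S → 0; A → 0; B → 1; S → T1 X0; X0 → T0 T1; A → A X1; X1 → T1 T1; A → B X2; X2 → B X3; X3 → A S; B → T0 X4; X4 → T1 B; B → T1 X5; X5 → T0 T1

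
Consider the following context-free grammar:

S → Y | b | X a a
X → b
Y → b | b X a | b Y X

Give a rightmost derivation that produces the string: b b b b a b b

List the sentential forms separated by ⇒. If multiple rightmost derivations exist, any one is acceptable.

S ⇒ Y ⇒ b Y X ⇒ b Y b ⇒ b b Y X b ⇒ b b Y b b ⇒ b b b X a b b ⇒ b b b b a b b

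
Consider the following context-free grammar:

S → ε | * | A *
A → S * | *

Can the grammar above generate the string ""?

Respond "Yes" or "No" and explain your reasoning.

Yes - a valid derivation exists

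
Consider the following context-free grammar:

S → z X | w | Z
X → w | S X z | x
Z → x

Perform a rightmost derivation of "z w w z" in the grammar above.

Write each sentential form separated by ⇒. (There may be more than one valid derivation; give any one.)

S ⇒ z X ⇒ z S X z ⇒ z S w z ⇒ z w w z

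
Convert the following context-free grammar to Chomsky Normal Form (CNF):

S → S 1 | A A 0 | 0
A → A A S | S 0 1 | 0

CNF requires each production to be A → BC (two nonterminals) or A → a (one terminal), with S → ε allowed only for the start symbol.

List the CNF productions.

T1 → 1; T0 → 0; S → 0; A → 0; S → S T1; S → A X0; X0 → A T0; A → A X1; X1 → A S; A → S X2; X2 → T0 T1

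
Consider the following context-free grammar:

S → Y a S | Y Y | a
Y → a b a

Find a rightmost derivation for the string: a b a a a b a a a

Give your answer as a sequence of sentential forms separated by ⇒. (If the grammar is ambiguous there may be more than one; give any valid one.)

S ⇒ Y a S ⇒ Y a Y a S ⇒ Y a Y a a ⇒ Y a a b a a a ⇒ a b a a a b a a a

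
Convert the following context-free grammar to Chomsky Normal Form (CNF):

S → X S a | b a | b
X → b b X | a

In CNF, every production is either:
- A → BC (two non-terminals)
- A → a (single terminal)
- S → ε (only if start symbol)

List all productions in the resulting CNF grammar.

TA → a; TB → b; S → b; X → a; S → X X0; X0 → S TA; S → TB TA; X → TB X1; X1 → TB X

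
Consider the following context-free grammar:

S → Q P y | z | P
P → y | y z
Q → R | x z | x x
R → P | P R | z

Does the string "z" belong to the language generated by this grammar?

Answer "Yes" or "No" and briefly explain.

Yes - a valid derivation exists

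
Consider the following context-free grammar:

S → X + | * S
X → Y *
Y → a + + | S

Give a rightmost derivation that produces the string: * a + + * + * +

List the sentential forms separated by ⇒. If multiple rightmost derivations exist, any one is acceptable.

S ⇒ X + ⇒ Y * + ⇒ S * + ⇒ * S * + ⇒ * X + * + ⇒ * Y * + * + ⇒ * a + + * + * +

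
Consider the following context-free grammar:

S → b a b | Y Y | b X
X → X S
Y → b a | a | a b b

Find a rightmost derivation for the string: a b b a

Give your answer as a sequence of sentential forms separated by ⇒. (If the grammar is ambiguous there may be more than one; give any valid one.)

S ⇒ Y Y ⇒ Y a ⇒ a b b a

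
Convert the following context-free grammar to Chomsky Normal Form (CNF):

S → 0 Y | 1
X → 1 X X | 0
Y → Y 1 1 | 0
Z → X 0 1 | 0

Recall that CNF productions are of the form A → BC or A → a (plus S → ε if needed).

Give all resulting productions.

T0 → 0; S → 1; T1 → 1; X → 0; Y → 0; Z → 0; S → T0 Y; X → T1 X0; X0 → X X; Y → Y X1; X1 → T1 T1; Z → X X2; X2 → T0 T1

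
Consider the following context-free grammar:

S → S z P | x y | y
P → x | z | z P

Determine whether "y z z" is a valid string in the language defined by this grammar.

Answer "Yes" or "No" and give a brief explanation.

Yes - a valid derivation exists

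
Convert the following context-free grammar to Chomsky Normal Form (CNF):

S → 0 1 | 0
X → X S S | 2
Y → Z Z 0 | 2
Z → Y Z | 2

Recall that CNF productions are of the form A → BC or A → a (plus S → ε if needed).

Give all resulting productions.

T0 → 0; T1 → 1; S → 0; X → 2; Y → 2; Z → 2; S → T0 T1; X → X X0; X0 → S S; Y → Z X1; X1 → Z T0; Z → Y Z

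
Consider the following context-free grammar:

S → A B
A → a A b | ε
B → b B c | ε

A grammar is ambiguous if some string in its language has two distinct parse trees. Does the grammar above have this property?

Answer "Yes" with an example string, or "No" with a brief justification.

No - the grammar is unambiguous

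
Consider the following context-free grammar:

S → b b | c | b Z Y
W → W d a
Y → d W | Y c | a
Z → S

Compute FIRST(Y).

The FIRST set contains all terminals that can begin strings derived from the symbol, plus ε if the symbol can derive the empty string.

We compute FIRST(Y) using the standard algorithm.
FIRST(S) = {b, c}
FIRST(W) = {}
FIRST(Y) = {a, d}
FIRST(Z) = {b, c}
Therefore, FIRST(Y) = {a, d}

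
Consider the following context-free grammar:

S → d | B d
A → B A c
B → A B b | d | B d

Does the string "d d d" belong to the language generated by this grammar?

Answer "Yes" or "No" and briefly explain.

Yes - a valid derivation exists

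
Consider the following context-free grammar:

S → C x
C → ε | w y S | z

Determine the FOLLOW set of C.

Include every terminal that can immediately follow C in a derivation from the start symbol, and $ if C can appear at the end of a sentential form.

We compute FOLLOW(C) using the standard algorithm.
FOLLOW(S) starts with {$}.
FIRST(C) = {w, z, ε}
FIRST(S) = {w, x, z}
FOLLOW(C) = {x}
FOLLOW(S) = {$, x}
Therefore, FOLLOW(C) = {x}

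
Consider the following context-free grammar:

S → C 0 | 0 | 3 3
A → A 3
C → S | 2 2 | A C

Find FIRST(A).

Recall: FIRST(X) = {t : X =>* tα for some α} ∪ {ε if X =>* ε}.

We compute FIRST(A) using the standard algorithm.
FIRST(A) = {}
FIRST(C) = {0, 2, 3}
FIRST(S) = {0, 2, 3}
Therefore, FIRST(A) = {}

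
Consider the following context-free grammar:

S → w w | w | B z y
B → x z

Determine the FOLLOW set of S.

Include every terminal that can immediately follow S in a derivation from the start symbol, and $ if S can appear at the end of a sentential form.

We compute FOLLOW(S) using the standard algorithm.
FOLLOW(S) starts with {$}.
FIRST(B) = {x}
FIRST(S) = {w, x}
FOLLOW(B) = {z}
FOLLOW(S) = {$}
Therefore, FOLLOW(S) = {$}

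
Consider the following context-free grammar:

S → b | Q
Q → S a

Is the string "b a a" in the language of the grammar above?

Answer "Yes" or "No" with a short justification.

Yes - a valid derivation exists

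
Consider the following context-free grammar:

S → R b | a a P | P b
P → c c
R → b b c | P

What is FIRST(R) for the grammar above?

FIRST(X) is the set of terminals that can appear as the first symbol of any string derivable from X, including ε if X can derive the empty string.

We compute FIRST(R) using the standard algorithm.
FIRST(P) = {c}
FIRST(R) = {b, c}
FIRST(S) = {a, b, c}
Therefore, FIRST(R) = {b, c}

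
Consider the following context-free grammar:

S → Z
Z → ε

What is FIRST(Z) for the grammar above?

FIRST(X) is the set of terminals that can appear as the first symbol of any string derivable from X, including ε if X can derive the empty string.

We compute FIRST(Z) using the standard algorithm.
FIRST(S) = {ε}
FIRST(Z) = {ε}
Therefore, FIRST(Z) = {ε}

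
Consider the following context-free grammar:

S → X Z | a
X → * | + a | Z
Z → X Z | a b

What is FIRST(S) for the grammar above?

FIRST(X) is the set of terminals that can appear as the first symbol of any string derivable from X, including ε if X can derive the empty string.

We compute FIRST(S) using the standard algorithm.
FIRST(S) = {*, +, a}
FIRST(X) = {*, +, a}
FIRST(Z) = {*, +, a}
Therefore, FIRST(S) = {*, +, a}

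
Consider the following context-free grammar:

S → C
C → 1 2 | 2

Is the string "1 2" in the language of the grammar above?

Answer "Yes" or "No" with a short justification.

Yes - a valid derivation exists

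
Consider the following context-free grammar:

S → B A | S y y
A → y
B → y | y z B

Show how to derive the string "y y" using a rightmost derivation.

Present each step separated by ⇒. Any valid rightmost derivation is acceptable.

S ⇒ B A ⇒ B y ⇒ y y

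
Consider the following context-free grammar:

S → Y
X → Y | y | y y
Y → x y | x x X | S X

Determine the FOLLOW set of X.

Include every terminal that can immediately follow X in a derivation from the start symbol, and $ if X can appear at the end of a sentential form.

We compute FOLLOW(X) using the standard algorithm.
FOLLOW(S) starts with {$}.
FIRST(S) = {x}
FIRST(X) = {x, y}
FIRST(Y) = {x}
FOLLOW(S) = {$, x, y}
FOLLOW(X) = {$, x, y}
FOLLOW(Y) = {$, x, y}
Therefore, FOLLOW(X) = {$, x, y}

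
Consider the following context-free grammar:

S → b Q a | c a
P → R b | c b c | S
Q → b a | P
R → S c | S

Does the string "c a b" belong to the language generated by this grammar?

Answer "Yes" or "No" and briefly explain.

No - no valid derivation exists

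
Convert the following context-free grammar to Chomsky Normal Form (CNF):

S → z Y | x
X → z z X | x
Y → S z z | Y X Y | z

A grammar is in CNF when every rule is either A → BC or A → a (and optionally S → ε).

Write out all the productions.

TZ → z; S → x; X → x; Y → z; S → TZ Y; X → TZ X0; X0 → TZ X; Y → S X1; X1 → TZ TZ; Y → Y X2; X2 → X Y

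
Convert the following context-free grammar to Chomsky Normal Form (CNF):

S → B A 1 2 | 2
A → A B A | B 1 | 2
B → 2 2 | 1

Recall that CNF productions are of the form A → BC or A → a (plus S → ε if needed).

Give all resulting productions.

T1 → 1; T2 → 2; S → 2; A → 2; B → 1; S → B X0; X0 → A X1; X1 → T1 T2; A → A X2; X2 → B A; A → B T1; B → T2 T2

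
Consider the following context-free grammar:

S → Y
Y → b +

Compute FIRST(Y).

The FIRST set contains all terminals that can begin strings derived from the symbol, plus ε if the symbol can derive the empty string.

We compute FIRST(Y) using the standard algorithm.
FIRST(S) = {b}
FIRST(Y) = {b}
Therefore, FIRST(Y) = {b}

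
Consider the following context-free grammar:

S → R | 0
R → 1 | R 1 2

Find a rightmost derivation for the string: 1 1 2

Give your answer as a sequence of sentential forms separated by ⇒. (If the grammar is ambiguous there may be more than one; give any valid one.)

S ⇒ R ⇒ R 1 2 ⇒ 1 1 2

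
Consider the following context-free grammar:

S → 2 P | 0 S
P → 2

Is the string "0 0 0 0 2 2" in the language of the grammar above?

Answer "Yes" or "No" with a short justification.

Yes - a valid derivation exists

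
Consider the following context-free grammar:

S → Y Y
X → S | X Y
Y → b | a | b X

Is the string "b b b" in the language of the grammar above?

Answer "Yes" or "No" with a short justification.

No - no valid derivation exists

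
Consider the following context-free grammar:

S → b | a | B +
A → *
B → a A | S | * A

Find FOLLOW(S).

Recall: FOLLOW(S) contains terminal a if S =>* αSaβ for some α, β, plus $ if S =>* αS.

We compute FOLLOW(S) using the standard algorithm.
FOLLOW(S) starts with {$}.
FIRST(A) = {*}
FIRST(B) = {*, a, b}
FIRST(S) = {*, a, b}
FOLLOW(A) = {+}
FOLLOW(B) = {+}
FOLLOW(S) = {$, +}
Therefore, FOLLOW(S) = {$, +}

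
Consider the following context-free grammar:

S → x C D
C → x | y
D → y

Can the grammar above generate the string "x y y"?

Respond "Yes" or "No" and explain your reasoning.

Yes - a valid derivation exists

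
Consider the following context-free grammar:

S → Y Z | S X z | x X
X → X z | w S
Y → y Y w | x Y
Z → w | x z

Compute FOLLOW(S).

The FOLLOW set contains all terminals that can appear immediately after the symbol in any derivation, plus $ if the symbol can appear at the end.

We compute FOLLOW(S) using the standard algorithm.
FOLLOW(S) starts with {$}.
FIRST(S) = {x, y}
FIRST(X) = {w}
FIRST(Y) = {x, y}
FIRST(Z) = {w, x}
FOLLOW(S) = {$, w, z}
FOLLOW(X) = {$, w, z}
FOLLOW(Y) = {w, x}
FOLLOW(Z) = {$, w, z}
Therefore, FOLLOW(S) = {$, w, z}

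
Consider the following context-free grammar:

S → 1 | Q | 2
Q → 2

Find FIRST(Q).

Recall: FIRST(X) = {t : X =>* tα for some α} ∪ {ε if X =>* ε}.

We compute FIRST(Q) using the standard algorithm.
FIRST(Q) = {2}
FIRST(S) = {1, 2}
Therefore, FIRST(Q) = {2}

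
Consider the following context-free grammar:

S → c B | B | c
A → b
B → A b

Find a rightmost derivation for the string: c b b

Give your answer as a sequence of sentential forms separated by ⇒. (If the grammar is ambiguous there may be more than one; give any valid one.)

S ⇒ c B ⇒ c A b ⇒ c b b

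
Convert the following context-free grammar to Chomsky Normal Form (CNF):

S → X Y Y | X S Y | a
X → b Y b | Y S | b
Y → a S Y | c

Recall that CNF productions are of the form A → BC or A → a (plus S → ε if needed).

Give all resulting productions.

S → a; TB → b; X → b; TA → a; Y → c; S → X X0; X0 → Y Y; S → X X1; X1 → S Y; X → TB X2; X2 → Y TB; X → Y S; Y → TA X3; X3 → S Y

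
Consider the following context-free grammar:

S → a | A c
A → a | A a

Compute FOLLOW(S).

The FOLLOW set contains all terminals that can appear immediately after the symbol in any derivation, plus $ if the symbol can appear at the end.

We compute FOLLOW(S) using the standard algorithm.
FOLLOW(S) starts with {$}.
FIRST(A) = {a}
FIRST(S) = {a}
FOLLOW(A) = {a, c}
FOLLOW(S) = {$}
Therefore, FOLLOW(S) = {$}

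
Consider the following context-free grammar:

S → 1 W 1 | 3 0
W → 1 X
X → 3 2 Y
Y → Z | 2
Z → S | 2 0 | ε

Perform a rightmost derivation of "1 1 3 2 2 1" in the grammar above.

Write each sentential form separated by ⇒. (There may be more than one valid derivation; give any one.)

S ⇒ 1 W 1 ⇒ 1 1 X 1 ⇒ 1 1 3 2 Y 1 ⇒ 1 1 3 2 2 1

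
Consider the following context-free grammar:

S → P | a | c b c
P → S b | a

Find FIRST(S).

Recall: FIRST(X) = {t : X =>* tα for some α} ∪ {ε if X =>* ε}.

We compute FIRST(S) using the standard algorithm.
FIRST(P) = {a, c}
FIRST(S) = {a, c}
Therefore, FIRST(S) = {a, c}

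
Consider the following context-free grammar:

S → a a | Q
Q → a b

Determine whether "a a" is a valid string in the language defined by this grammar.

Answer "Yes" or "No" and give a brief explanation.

Yes - a valid derivation exists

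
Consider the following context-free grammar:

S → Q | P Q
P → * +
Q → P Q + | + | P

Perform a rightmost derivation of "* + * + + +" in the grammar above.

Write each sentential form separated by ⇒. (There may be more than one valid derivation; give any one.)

S ⇒ P Q ⇒ P P Q + ⇒ P P + + ⇒ P * + + + ⇒ * + * + + +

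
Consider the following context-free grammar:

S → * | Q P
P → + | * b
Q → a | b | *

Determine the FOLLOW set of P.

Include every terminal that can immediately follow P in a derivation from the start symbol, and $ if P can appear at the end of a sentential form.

We compute FOLLOW(P) using the standard algorithm.
FOLLOW(S) starts with {$}.
FIRST(P) = {*, +}
FIRST(Q) = {*, a, b}
FIRST(S) = {*, a, b}
FOLLOW(P) = {$}
FOLLOW(Q) = {*, +}
FOLLOW(S) = {$}
Therefore, FOLLOW(P) = {$}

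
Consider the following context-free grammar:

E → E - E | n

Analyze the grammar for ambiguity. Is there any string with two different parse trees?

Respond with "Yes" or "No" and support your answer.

Yes - the string 'n - n - n - n - n - n' has two distinct parse trees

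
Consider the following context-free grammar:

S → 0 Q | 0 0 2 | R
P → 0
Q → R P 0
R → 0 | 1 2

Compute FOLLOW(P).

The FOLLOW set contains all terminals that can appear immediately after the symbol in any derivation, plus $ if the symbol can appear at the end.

We compute FOLLOW(P) using the standard algorithm.
FOLLOW(S) starts with {$}.
FIRST(P) = {0}
FIRST(Q) = {0, 1}
FIRST(R) = {0, 1}
FIRST(S) = {0, 1}
FOLLOW(P) = {0}
FOLLOW(Q) = {$}
FOLLOW(R) = {$, 0}
FOLLOW(S) = {$}
Therefore, FOLLOW(P) = {0}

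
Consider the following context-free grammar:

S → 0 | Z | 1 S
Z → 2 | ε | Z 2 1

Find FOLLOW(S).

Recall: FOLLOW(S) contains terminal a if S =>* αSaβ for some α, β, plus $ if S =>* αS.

We compute FOLLOW(S) using the standard algorithm.
FOLLOW(S) starts with {$}.
FIRST(S) = {0, 1, 2, ε}
FIRST(Z) = {2, ε}
FOLLOW(S) = {$}
FOLLOW(Z) = {$, 2}
Therefore, FOLLOW(S) = {$}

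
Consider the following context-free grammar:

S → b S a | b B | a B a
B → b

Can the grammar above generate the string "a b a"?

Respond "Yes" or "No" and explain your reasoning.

Yes - a valid derivation exists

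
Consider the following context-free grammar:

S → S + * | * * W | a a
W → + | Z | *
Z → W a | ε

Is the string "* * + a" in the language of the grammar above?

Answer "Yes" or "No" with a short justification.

Yes - a valid derivation exists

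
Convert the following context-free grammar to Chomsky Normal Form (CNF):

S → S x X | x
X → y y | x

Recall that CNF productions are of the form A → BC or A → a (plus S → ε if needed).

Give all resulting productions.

TX → x; S → x; TY → y; X → x; S → S X0; X0 → TX X; X → TY TY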